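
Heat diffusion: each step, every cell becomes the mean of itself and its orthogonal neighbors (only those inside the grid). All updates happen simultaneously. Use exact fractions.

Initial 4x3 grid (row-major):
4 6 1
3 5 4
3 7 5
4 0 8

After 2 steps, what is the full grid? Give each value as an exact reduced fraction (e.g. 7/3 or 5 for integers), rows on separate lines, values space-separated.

After step 1:
  13/3 4 11/3
  15/4 5 15/4
  17/4 4 6
  7/3 19/4 13/3
After step 2:
  145/36 17/4 137/36
  13/3 41/10 221/48
  43/12 24/5 217/48
  34/9 185/48 181/36

Answer: 145/36 17/4 137/36
13/3 41/10 221/48
43/12 24/5 217/48
34/9 185/48 181/36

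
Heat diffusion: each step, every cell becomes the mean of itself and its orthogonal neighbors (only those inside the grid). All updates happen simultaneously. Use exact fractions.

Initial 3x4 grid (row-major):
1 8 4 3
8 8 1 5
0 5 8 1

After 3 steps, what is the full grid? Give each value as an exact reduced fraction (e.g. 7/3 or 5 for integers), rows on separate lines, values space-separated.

Answer: 1105/216 36157/7200 10579/2400 2929/720
23903/4800 4921/1000 27481/6000 27937/7200
2089/432 2177/450 15731/3600 4481/1080

Derivation:
After step 1:
  17/3 21/4 4 4
  17/4 6 26/5 5/2
  13/3 21/4 15/4 14/3
After step 2:
  91/18 251/48 369/80 7/2
  81/16 519/100 429/100 491/120
  83/18 29/6 283/60 131/36
After step 3:
  1105/216 36157/7200 10579/2400 2929/720
  23903/4800 4921/1000 27481/6000 27937/7200
  2089/432 2177/450 15731/3600 4481/1080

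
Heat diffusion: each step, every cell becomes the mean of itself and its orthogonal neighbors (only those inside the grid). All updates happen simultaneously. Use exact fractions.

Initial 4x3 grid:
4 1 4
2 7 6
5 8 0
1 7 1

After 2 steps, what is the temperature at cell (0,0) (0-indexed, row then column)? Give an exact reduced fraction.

Step 1: cell (0,0) = 7/3
Step 2: cell (0,0) = 65/18
Full grid after step 2:
  65/18 37/10 143/36
  469/120 459/100 247/60
  547/120 111/25 241/60
  151/36 333/80 32/9

Answer: 65/18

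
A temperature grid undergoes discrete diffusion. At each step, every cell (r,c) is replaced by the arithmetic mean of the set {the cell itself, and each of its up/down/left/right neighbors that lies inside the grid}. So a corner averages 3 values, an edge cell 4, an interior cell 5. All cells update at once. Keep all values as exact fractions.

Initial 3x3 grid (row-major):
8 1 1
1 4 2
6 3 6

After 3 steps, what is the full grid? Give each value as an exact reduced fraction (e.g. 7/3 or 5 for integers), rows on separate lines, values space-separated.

Answer: 7097/2160 23107/7200 5687/2160
54839/14400 18943/6000 15463/4800
4021/1080 18413/4800 899/270

Derivation:
After step 1:
  10/3 7/2 4/3
  19/4 11/5 13/4
  10/3 19/4 11/3
After step 2:
  139/36 311/120 97/36
  817/240 369/100 209/80
  77/18 279/80 35/9
After step 3:
  7097/2160 23107/7200 5687/2160
  54839/14400 18943/6000 15463/4800
  4021/1080 18413/4800 899/270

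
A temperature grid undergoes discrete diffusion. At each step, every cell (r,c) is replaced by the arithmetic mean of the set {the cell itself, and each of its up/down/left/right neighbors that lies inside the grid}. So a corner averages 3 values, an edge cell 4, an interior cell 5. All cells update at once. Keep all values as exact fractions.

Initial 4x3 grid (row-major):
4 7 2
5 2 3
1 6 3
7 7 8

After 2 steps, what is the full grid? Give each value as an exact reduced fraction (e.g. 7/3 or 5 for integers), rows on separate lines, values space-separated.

After step 1:
  16/3 15/4 4
  3 23/5 5/2
  19/4 19/5 5
  5 7 6
After step 2:
  145/36 1061/240 41/12
  1061/240 353/100 161/40
  331/80 503/100 173/40
  67/12 109/20 6

Answer: 145/36 1061/240 41/12
1061/240 353/100 161/40
331/80 503/100 173/40
67/12 109/20 6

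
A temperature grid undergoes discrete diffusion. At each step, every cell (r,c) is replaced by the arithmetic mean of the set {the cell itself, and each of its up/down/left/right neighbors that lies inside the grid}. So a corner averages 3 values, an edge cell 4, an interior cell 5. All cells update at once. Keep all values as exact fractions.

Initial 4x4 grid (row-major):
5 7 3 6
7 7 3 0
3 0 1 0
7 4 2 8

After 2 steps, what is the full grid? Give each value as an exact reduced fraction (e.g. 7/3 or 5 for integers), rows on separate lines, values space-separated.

Answer: 52/9 1283/240 321/80 10/3
1253/240 108/25 79/25 103/40
209/48 33/10 13/5 271/120
73/18 11/3 173/60 28/9

Derivation:
After step 1:
  19/3 11/2 19/4 3
  11/2 24/5 14/5 9/4
  17/4 3 6/5 9/4
  14/3 13/4 15/4 10/3
After step 2:
  52/9 1283/240 321/80 10/3
  1253/240 108/25 79/25 103/40
  209/48 33/10 13/5 271/120
  73/18 11/3 173/60 28/9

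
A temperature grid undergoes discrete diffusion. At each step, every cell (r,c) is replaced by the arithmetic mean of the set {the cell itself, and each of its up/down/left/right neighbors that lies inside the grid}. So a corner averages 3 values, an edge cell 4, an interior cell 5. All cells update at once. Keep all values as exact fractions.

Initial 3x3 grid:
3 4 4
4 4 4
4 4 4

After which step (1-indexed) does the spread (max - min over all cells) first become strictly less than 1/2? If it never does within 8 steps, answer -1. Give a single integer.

Step 1: max=4, min=11/3, spread=1/3
  -> spread < 1/2 first at step 1
Step 2: max=4, min=67/18, spread=5/18
Step 3: max=4, min=823/216, spread=41/216
Step 4: max=1429/360, min=49709/12960, spread=347/2592
Step 5: max=14243/3600, min=3003463/777600, spread=2921/31104
Step 6: max=1702517/432000, min=180795461/46656000, spread=24611/373248
Step 7: max=38223259/9720000, min=10878717967/2799360000, spread=207329/4478976
Step 8: max=2034798401/518400000, min=653816447549/167961600000, spread=1746635/53747712

Answer: 1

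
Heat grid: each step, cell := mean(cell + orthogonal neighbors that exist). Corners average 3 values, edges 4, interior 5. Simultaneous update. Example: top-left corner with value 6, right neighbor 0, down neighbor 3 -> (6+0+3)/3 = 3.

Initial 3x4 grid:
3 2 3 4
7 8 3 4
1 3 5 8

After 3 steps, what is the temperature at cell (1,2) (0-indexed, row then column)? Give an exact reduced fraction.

Step 1: cell (1,2) = 23/5
Step 2: cell (1,2) = 217/50
Step 3: cell (1,2) = 26501/6000
Full grid after step 3:
  2977/720 2461/600 3569/900 8851/2160
  61799/14400 25501/6000 26501/6000 64339/14400
  9211/2160 1001/225 4169/900 10471/2160

Answer: 26501/6000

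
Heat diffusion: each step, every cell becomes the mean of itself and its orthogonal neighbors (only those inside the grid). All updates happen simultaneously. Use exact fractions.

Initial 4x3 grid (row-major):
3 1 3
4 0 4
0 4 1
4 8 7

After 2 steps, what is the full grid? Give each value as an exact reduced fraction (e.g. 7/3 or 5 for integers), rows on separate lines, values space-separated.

After step 1:
  8/3 7/4 8/3
  7/4 13/5 2
  3 13/5 4
  4 23/4 16/3
After step 2:
  37/18 581/240 77/36
  601/240 107/50 169/60
  227/80 359/100 209/60
  17/4 1061/240 181/36

Answer: 37/18 581/240 77/36
601/240 107/50 169/60
227/80 359/100 209/60
17/4 1061/240 181/36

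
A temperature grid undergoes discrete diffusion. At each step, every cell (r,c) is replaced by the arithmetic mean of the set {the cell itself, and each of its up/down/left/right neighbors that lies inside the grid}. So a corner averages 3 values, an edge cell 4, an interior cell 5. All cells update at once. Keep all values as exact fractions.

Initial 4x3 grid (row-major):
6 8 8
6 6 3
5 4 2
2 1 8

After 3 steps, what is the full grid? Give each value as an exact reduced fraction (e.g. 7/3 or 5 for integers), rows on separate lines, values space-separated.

After step 1:
  20/3 7 19/3
  23/4 27/5 19/4
  17/4 18/5 17/4
  8/3 15/4 11/3
After step 2:
  233/36 127/20 217/36
  331/60 53/10 311/60
  61/15 17/4 61/15
  32/9 821/240 35/9
After step 3:
  3301/540 483/80 3161/540
  961/180 133/25 463/90
  313/72 1013/240 313/72
  7951/2160 10883/2880 8191/2160

Answer: 3301/540 483/80 3161/540
961/180 133/25 463/90
313/72 1013/240 313/72
7951/2160 10883/2880 8191/2160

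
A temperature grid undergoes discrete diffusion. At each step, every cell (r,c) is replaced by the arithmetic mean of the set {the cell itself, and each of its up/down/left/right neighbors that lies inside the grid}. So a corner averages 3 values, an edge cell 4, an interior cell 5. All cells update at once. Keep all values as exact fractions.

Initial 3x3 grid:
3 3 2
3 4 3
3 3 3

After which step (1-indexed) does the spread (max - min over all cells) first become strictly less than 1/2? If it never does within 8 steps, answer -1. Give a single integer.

Answer: 2

Derivation:
Step 1: max=13/4, min=8/3, spread=7/12
Step 2: max=19/6, min=26/9, spread=5/18
  -> spread < 1/2 first at step 2
Step 3: max=1127/360, min=397/135, spread=41/216
Step 4: max=67549/21600, min=48493/16200, spread=347/2592
Step 5: max=4022903/1296000, min=365737/121500, spread=2921/31104
Step 6: max=240596341/77760000, min=176601787/58320000, spread=24611/373248
Step 7: max=14384819327/4665600000, min=5313319357/1749600000, spread=207329/4478976
Step 8: max=861368199469/279936000000, min=639203356633/209952000000, spread=1746635/53747712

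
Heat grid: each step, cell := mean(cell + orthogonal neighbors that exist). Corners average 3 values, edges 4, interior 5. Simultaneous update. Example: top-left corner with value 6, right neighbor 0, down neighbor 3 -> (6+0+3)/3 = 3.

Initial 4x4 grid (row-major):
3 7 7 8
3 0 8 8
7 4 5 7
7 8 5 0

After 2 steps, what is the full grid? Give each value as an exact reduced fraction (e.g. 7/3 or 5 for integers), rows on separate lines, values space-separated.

Answer: 71/18 1229/240 1501/240 275/36
517/120 223/50 621/100 1561/240
619/120 21/4 257/50 451/80
223/36 679/120 203/40 9/2

Derivation:
After step 1:
  13/3 17/4 15/2 23/3
  13/4 22/5 28/5 31/4
  21/4 24/5 29/5 5
  22/3 6 9/2 4
After step 2:
  71/18 1229/240 1501/240 275/36
  517/120 223/50 621/100 1561/240
  619/120 21/4 257/50 451/80
  223/36 679/120 203/40 9/2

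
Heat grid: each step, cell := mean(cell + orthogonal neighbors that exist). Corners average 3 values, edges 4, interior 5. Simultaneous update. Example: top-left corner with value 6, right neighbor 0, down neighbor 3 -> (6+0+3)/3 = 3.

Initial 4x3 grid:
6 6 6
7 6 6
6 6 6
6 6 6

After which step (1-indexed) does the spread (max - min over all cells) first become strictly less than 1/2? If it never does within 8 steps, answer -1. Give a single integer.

Step 1: max=19/3, min=6, spread=1/3
  -> spread < 1/2 first at step 1
Step 2: max=751/120, min=6, spread=31/120
Step 3: max=6691/1080, min=6, spread=211/1080
Step 4: max=664897/108000, min=10847/1800, spread=14077/108000
Step 5: max=5972407/972000, min=651683/108000, spread=5363/48600
Step 6: max=178700809/29160000, min=362869/60000, spread=93859/1166400
Step 7: max=10707874481/1749600000, min=588536467/97200000, spread=4568723/69984000
Step 8: max=641636435629/104976000000, min=17677618889/2916000000, spread=8387449/167961600

Answer: 1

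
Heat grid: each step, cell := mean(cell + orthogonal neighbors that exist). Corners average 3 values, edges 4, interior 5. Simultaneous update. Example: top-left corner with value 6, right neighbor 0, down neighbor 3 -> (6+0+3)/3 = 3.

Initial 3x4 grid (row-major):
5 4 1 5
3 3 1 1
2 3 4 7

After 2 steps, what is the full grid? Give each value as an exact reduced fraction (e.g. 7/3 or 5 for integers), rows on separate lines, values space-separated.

Answer: 7/2 16/5 31/12 103/36
763/240 143/50 74/25 71/24
107/36 733/240 51/16 15/4

Derivation:
After step 1:
  4 13/4 11/4 7/3
  13/4 14/5 2 7/2
  8/3 3 15/4 4
After step 2:
  7/2 16/5 31/12 103/36
  763/240 143/50 74/25 71/24
  107/36 733/240 51/16 15/4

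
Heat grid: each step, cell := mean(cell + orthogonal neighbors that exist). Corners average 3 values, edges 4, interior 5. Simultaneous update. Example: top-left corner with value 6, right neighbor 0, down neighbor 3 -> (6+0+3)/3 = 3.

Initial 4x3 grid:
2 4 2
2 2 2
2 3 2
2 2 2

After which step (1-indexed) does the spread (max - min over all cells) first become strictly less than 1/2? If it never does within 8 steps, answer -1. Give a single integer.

Step 1: max=8/3, min=2, spread=2/3
Step 2: max=313/120, min=169/80, spread=119/240
  -> spread < 1/2 first at step 2
Step 3: max=5311/2160, min=767/360, spread=709/2160
Step 4: max=1049377/432000, min=621473/288000, spread=46867/172800
Step 5: max=9276257/3888000, min=5663443/2592000, spread=312437/1555200
Step 6: max=3687373897/1555200000, min=2278969673/1036800000, spread=21513551/124416000
Step 7: max=219298200323/93312000000, min=137893708507/62208000000, spread=199322201/1492992000
Step 8: max=13107462584257/5598720000000, min=8304211677713/3732480000000, spread=10418321083/89579520000

Answer: 2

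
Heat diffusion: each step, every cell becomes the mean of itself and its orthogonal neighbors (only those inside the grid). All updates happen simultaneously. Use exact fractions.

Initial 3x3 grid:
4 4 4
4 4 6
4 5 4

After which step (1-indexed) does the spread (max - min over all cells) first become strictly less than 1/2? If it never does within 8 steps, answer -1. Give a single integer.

Answer: 3

Derivation:
Step 1: max=5, min=4, spread=1
Step 2: max=563/120, min=4, spread=83/120
Step 3: max=3317/720, min=3757/900, spread=173/400
  -> spread < 1/2 first at step 3
Step 4: max=194239/43200, min=7561/1800, spread=511/1728
Step 5: max=11597933/2592000, min=102401/24000, spread=4309/20736
Step 6: max=689463751/155520000, min=13891237/3240000, spread=36295/248832
Step 7: max=41209970597/9331200000, min=3354535831/777600000, spread=305773/2985984
Step 8: max=2462802670159/559872000000, min=33646575497/7776000000, spread=2575951/35831808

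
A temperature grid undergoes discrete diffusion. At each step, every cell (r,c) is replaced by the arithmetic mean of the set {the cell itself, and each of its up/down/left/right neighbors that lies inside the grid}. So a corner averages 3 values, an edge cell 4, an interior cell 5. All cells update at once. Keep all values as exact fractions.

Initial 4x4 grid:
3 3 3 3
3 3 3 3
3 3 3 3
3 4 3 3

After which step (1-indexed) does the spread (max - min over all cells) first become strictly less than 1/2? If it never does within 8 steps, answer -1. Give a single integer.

Step 1: max=10/3, min=3, spread=1/3
  -> spread < 1/2 first at step 1
Step 2: max=391/120, min=3, spread=31/120
Step 3: max=3451/1080, min=3, spread=211/1080
Step 4: max=340843/108000, min=3, spread=16843/108000
Step 5: max=3054643/972000, min=27079/9000, spread=130111/972000
Step 6: max=91122367/29160000, min=1627159/540000, spread=3255781/29160000
Step 7: max=2724753691/874800000, min=1631107/540000, spread=82360351/874800000
Step 8: max=81483316891/26244000000, min=294106441/97200000, spread=2074577821/26244000000

Answer: 1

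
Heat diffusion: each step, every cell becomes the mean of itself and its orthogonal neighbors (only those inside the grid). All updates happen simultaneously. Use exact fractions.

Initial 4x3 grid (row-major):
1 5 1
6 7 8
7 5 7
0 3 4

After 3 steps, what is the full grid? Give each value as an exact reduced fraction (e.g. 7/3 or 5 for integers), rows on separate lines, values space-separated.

Answer: 3319/720 6761/1440 10717/2160
2311/480 769/150 7613/1440
6631/1440 199/40 7511/1440
9023/2160 131/30 10303/2160

Derivation:
After step 1:
  4 7/2 14/3
  21/4 31/5 23/4
  9/2 29/5 6
  10/3 3 14/3
After step 2:
  17/4 551/120 167/36
  399/80 53/10 1357/240
  1133/240 51/10 1333/240
  65/18 21/5 41/9
After step 3:
  3319/720 6761/1440 10717/2160
  2311/480 769/150 7613/1440
  6631/1440 199/40 7511/1440
  9023/2160 131/30 10303/2160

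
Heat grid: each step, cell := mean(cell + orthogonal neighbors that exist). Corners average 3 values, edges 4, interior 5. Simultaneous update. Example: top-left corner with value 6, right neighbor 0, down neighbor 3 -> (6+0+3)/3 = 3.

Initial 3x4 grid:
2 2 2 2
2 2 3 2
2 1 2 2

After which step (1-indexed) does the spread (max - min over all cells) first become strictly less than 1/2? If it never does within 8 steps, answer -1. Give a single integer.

Step 1: max=9/4, min=5/3, spread=7/12
Step 2: max=13/6, min=65/36, spread=13/36
  -> spread < 1/2 first at step 2
Step 3: max=767/360, min=803/432, spread=587/2160
Step 4: max=91823/43200, min=123037/64800, spread=5879/25920
Step 5: max=5453707/2592000, min=937351/486000, spread=272701/1555200
Step 6: max=325137893/155520000, min=227222651/116640000, spread=2660923/18662400
Step 7: max=19381478287/9331200000, min=13744675009/6998400000, spread=126629393/1119744000
Step 8: max=1157249249933/559872000000, min=829444787231/419904000000, spread=1231748807/13436928000

Answer: 2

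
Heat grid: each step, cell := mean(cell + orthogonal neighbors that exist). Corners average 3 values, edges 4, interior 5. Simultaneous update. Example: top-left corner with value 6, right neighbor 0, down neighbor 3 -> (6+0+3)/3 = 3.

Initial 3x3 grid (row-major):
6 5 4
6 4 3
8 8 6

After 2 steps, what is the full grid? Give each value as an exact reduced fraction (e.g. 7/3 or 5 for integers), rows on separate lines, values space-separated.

After step 1:
  17/3 19/4 4
  6 26/5 17/4
  22/3 13/2 17/3
After step 2:
  197/36 1177/240 13/3
  121/20 267/50 1147/240
  119/18 247/40 197/36

Answer: 197/36 1177/240 13/3
121/20 267/50 1147/240
119/18 247/40 197/36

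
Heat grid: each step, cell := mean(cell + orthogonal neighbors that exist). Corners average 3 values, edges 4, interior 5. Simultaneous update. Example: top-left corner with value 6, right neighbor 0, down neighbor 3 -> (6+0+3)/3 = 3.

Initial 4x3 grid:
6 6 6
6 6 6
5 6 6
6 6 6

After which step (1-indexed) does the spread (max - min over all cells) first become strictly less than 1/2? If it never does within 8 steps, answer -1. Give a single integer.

Step 1: max=6, min=17/3, spread=1/3
  -> spread < 1/2 first at step 1
Step 2: max=6, min=689/120, spread=31/120
Step 3: max=6, min=6269/1080, spread=211/1080
Step 4: max=10753/1800, min=631103/108000, spread=14077/108000
Step 5: max=644317/108000, min=5691593/972000, spread=5363/48600
Step 6: max=357131/60000, min=171219191/29160000, spread=93859/1166400
Step 7: max=577863533/97200000, min=10287325519/1749600000, spread=4568723/69984000
Step 8: max=17314381111/2916000000, min=618075564371/104976000000, spread=8387449/167961600

Answer: 1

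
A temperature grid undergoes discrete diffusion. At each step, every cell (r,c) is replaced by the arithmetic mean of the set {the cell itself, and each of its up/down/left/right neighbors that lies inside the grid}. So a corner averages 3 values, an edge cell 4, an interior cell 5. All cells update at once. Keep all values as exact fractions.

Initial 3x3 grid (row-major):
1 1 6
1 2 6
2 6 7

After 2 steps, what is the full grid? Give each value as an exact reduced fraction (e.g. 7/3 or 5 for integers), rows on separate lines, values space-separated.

After step 1:
  1 5/2 13/3
  3/2 16/5 21/4
  3 17/4 19/3
After step 2:
  5/3 331/120 145/36
  87/40 167/50 1147/240
  35/12 1007/240 95/18

Answer: 5/3 331/120 145/36
87/40 167/50 1147/240
35/12 1007/240 95/18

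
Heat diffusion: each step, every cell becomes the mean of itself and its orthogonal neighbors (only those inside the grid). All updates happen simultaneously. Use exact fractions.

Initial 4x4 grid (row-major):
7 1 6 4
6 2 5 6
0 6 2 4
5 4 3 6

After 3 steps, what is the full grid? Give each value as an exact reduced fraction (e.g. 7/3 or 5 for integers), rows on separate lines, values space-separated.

Answer: 449/108 2959/720 15691/3600 9917/2160
2791/720 1211/300 25043/6000 32357/7200
4633/1200 7389/2000 2459/600 6169/1440
2611/720 3097/800 5653/1440 917/216

Derivation:
After step 1:
  14/3 4 4 16/3
  15/4 4 21/5 19/4
  17/4 14/5 4 9/2
  3 9/2 15/4 13/3
After step 2:
  149/36 25/6 263/60 169/36
  25/6 15/4 419/100 1127/240
  69/20 391/100 77/20 211/48
  47/12 281/80 199/48 151/36
After step 3:
  449/108 2959/720 15691/3600 9917/2160
  2791/720 1211/300 25043/6000 32357/7200
  4633/1200 7389/2000 2459/600 6169/1440
  2611/720 3097/800 5653/1440 917/216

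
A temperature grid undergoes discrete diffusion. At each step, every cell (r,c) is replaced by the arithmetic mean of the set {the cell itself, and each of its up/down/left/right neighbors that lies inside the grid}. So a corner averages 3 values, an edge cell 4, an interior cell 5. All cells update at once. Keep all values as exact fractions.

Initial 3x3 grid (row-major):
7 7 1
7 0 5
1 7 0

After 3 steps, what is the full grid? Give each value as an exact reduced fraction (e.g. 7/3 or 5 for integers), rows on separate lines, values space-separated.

Answer: 1817/360 58819/14400 8657/2160
20273/4800 6407/1500 22847/7200
3089/720 1003/300 1237/360

Derivation:
After step 1:
  7 15/4 13/3
  15/4 26/5 3/2
  5 2 4
After step 2:
  29/6 1217/240 115/36
  419/80 81/25 451/120
  43/12 81/20 5/2
After step 3:
  1817/360 58819/14400 8657/2160
  20273/4800 6407/1500 22847/7200
  3089/720 1003/300 1237/360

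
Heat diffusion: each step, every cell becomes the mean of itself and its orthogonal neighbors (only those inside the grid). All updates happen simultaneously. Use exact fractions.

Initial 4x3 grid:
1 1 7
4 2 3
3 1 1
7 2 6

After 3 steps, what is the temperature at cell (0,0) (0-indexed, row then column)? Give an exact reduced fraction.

Answer: 461/180

Derivation:
Step 1: cell (0,0) = 2
Step 2: cell (0,0) = 29/12
Step 3: cell (0,0) = 461/180
Full grid after step 3:
  461/180 7771/2880 6367/2160
  253/96 409/150 205/72
  1493/480 229/80 709/240
  2431/720 199/60 61/20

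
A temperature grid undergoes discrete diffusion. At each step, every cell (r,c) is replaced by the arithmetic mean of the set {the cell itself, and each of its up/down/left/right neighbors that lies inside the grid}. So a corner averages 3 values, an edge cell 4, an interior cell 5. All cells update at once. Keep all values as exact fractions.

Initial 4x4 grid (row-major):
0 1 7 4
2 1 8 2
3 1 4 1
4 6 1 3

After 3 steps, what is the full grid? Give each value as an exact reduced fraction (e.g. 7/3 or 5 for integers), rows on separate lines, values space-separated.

Answer: 1487/720 265/96 1067/288 4357/1080
34/15 5573/2000 10513/3000 5251/1440
2437/900 1817/600 3689/1200 22159/7200
689/216 11113/3600 10877/3600 1163/432

Derivation:
After step 1:
  1 9/4 5 13/3
  3/2 13/5 22/5 15/4
  5/2 3 3 5/2
  13/3 3 7/2 5/3
After step 2:
  19/12 217/80 959/240 157/36
  19/10 11/4 15/4 899/240
  17/6 141/50 82/25 131/48
  59/18 83/24 67/24 23/9
After step 3:
  1487/720 265/96 1067/288 4357/1080
  34/15 5573/2000 10513/3000 5251/1440
  2437/900 1817/600 3689/1200 22159/7200
  689/216 11113/3600 10877/3600 1163/432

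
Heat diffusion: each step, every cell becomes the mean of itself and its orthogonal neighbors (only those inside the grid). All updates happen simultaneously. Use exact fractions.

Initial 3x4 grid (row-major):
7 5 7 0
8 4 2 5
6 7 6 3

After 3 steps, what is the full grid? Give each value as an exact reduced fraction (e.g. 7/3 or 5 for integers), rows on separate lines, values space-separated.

Answer: 6401/1080 7763/1440 689/160 947/240
17557/2880 6437/1200 277/60 5513/1440
243/40 897/160 6671/1440 9223/2160

Derivation:
After step 1:
  20/3 23/4 7/2 4
  25/4 26/5 24/5 5/2
  7 23/4 9/2 14/3
After step 2:
  56/9 1267/240 361/80 10/3
  1507/240 111/20 41/10 479/120
  19/3 449/80 1183/240 35/9
After step 3:
  6401/1080 7763/1440 689/160 947/240
  17557/2880 6437/1200 277/60 5513/1440
  243/40 897/160 6671/1440 9223/2160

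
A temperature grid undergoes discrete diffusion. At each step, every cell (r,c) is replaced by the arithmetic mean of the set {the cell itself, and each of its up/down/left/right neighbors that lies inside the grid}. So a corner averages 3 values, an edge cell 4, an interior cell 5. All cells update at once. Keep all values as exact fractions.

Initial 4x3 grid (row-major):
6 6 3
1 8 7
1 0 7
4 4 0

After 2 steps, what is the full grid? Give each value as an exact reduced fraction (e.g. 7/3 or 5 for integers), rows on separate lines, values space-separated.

Answer: 169/36 1189/240 52/9
427/120 122/25 1169/240
25/8 77/25 209/48
13/6 19/6 55/18

Derivation:
After step 1:
  13/3 23/4 16/3
  4 22/5 25/4
  3/2 4 7/2
  3 2 11/3
After step 2:
  169/36 1189/240 52/9
  427/120 122/25 1169/240
  25/8 77/25 209/48
  13/6 19/6 55/18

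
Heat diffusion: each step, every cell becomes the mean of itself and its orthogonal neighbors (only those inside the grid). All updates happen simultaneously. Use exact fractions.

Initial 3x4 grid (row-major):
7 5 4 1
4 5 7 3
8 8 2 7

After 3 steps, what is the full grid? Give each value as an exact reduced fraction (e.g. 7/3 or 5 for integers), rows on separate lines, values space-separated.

After step 1:
  16/3 21/4 17/4 8/3
  6 29/5 21/5 9/2
  20/3 23/4 6 4
After step 2:
  199/36 619/120 491/120 137/36
  119/20 27/5 99/20 461/120
  221/36 1453/240 399/80 29/6
After step 3:
  5989/1080 227/45 3241/720 2113/540
  1381/240 2201/400 1117/240 1255/288
  13063/2160 8129/1440 833/160 1093/240

Answer: 5989/1080 227/45 3241/720 2113/540
1381/240 2201/400 1117/240 1255/288
13063/2160 8129/1440 833/160 1093/240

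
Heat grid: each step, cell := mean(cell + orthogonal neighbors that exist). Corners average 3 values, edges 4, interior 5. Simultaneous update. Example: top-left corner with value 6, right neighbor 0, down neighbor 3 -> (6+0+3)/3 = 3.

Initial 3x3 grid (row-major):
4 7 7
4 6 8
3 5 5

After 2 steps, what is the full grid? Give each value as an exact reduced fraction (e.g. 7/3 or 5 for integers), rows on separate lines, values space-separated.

Answer: 61/12 73/12 119/18
77/16 11/2 155/24
13/3 83/16 23/4

Derivation:
After step 1:
  5 6 22/3
  17/4 6 13/2
  4 19/4 6
After step 2:
  61/12 73/12 119/18
  77/16 11/2 155/24
  13/3 83/16 23/4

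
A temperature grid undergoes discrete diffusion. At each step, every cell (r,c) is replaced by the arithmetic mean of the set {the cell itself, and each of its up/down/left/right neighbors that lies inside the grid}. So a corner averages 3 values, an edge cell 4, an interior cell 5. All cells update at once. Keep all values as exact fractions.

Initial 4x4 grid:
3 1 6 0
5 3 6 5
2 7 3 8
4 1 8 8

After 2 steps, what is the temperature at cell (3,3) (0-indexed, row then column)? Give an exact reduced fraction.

Answer: 19/3

Derivation:
Step 1: cell (3,3) = 8
Step 2: cell (3,3) = 19/3
Full grid after step 2:
  19/6 139/40 443/120 35/9
  303/80 187/50 117/25 1141/240
  797/240 47/10 126/25 503/80
  71/18 233/60 61/10 19/3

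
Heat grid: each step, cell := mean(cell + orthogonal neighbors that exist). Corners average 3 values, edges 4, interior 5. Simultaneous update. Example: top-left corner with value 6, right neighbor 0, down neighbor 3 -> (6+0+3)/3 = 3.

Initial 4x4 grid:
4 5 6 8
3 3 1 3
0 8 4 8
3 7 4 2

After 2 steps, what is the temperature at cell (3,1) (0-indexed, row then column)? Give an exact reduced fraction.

Step 1: cell (3,1) = 11/2
Step 2: cell (3,1) = 1049/240
Full grid after step 2:
  11/3 35/8 557/120 47/9
  7/2 94/25 112/25 1099/240
  103/30 112/25 213/50 227/48
  37/9 1049/240 233/48 79/18

Answer: 1049/240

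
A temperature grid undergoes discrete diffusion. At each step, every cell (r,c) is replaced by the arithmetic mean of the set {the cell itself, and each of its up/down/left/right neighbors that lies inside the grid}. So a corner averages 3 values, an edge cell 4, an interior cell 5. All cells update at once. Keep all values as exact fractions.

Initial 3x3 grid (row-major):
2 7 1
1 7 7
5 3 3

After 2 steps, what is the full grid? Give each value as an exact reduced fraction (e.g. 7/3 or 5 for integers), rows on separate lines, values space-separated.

Answer: 34/9 211/48 55/12
181/48 22/5 113/24
15/4 101/24 40/9

Derivation:
After step 1:
  10/3 17/4 5
  15/4 5 9/2
  3 9/2 13/3
After step 2:
  34/9 211/48 55/12
  181/48 22/5 113/24
  15/4 101/24 40/9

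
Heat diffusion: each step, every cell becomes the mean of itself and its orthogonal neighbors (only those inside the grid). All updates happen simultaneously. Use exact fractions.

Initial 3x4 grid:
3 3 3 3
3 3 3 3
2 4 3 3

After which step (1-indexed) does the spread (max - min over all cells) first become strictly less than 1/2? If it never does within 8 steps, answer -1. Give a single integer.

Answer: 2

Derivation:
Step 1: max=13/4, min=11/4, spread=1/2
Step 2: max=249/80, min=35/12, spread=47/240
  -> spread < 1/2 first at step 2
Step 3: max=7409/2400, min=14173/4800, spread=43/320
Step 4: max=66089/21600, min=128543/43200, spread=727/8640
Step 5: max=6584531/2160000, min=51723493/17280000, spread=63517/1152000
Step 6: max=59192711/19440000, min=466103963/155520000, spread=297509/6220800
Step 7: max=1772060087/583200000, min=28034515417/9331200000, spread=12737839/373248000
Step 8: max=53122884179/17496000000, min=1683485018603/559872000000, spread=131578201/4478976000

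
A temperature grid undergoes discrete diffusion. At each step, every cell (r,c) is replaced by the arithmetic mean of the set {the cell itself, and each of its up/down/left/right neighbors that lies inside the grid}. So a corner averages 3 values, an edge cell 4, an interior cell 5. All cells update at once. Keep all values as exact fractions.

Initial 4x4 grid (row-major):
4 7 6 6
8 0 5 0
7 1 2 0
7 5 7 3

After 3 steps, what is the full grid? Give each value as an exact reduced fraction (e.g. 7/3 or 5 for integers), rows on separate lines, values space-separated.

Answer: 11207/2160 32903/7200 10421/2400 889/240
17179/3600 26537/6000 6861/2000 1979/600
18091/3600 24449/6000 20639/6000 4949/1800
2203/432 33167/7200 25751/7200 1357/432

Derivation:
After step 1:
  19/3 17/4 6 4
  19/4 21/5 13/5 11/4
  23/4 3 3 5/4
  19/3 5 17/4 10/3
After step 2:
  46/9 1247/240 337/80 17/4
  631/120 94/25 371/100 53/20
  119/24 419/100 141/50 31/12
  205/36 223/48 187/48 53/18
After step 3:
  11207/2160 32903/7200 10421/2400 889/240
  17179/3600 26537/6000 6861/2000 1979/600
  18091/3600 24449/6000 20639/6000 4949/1800
  2203/432 33167/7200 25751/7200 1357/432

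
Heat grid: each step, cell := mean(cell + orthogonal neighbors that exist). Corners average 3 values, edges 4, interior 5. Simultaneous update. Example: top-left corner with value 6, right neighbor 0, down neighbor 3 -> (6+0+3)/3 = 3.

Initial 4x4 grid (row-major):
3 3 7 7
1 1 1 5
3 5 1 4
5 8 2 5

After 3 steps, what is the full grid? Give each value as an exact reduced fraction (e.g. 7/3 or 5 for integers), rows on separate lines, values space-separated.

Answer: 2971/1080 2911/900 889/225 493/108
10429/3600 1823/600 1367/375 7307/1800
12697/3600 10633/3000 5239/1500 6793/1800
4573/1080 7331/1800 6973/1800 1007/270

Derivation:
After step 1:
  7/3 7/2 9/2 19/3
  2 11/5 3 17/4
  7/2 18/5 13/5 15/4
  16/3 5 4 11/3
After step 2:
  47/18 47/15 13/3 181/36
  301/120 143/50 331/100 13/3
  433/120 169/50 339/100 107/30
  83/18 269/60 229/60 137/36
After step 3:
  2971/1080 2911/900 889/225 493/108
  10429/3600 1823/600 1367/375 7307/1800
  12697/3600 10633/3000 5239/1500 6793/1800
  4573/1080 7331/1800 6973/1800 1007/270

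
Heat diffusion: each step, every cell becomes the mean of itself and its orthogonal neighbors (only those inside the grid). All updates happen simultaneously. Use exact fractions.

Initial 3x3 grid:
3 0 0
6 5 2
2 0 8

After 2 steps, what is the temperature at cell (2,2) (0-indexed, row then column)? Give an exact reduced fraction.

Step 1: cell (2,2) = 10/3
Step 2: cell (2,2) = 65/18
Full grid after step 2:
  3 31/15 77/36
  46/15 161/50 207/80
  125/36 247/80 65/18

Answer: 65/18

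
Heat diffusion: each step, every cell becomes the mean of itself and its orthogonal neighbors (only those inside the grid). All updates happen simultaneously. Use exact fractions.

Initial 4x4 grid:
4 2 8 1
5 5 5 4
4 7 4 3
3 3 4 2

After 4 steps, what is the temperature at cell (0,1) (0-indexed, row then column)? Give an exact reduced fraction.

Answer: 950677/216000

Derivation:
Step 1: cell (0,1) = 19/4
Step 2: cell (0,1) = 1033/240
Step 3: cell (0,1) = 32311/7200
Step 4: cell (0,1) = 950677/216000
Full grid after step 4:
  35867/8100 950677/216000 933701/216000 267071/64800
  953107/216000 99689/22500 762557/180000 109267/27000
  7447/1728 769343/180000 60827/15000 381/100
  10829/2592 43903/10800 1541/400 19717/5400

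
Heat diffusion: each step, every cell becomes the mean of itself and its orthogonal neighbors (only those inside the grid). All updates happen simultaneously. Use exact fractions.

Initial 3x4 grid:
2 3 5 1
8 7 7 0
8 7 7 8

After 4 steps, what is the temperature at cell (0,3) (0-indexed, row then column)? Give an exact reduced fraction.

Answer: 90857/21600

Derivation:
Step 1: cell (0,3) = 2
Step 2: cell (0,3) = 10/3
Step 3: cell (0,3) = 2699/720
Step 4: cell (0,3) = 90857/21600
Full grid after step 4:
  697597/129600 1097597/216000 323959/72000 90857/21600
  574487/96000 226783/40000 103279/20000 37141/8000
  836147/129600 170309/27000 6431/1125 3551/675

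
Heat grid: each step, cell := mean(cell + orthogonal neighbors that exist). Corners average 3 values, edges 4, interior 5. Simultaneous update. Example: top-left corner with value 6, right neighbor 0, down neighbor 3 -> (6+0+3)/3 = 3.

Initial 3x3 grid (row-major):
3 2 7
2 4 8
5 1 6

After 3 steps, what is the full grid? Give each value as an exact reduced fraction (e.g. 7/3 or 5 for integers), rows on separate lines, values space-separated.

Answer: 3637/1080 4999/1200 10249/2160
8323/2400 23881/6000 70913/14400
3647/1080 7411/1800 3343/720

Derivation:
After step 1:
  7/3 4 17/3
  7/2 17/5 25/4
  8/3 4 5
After step 2:
  59/18 77/20 191/36
  119/40 423/100 1219/240
  61/18 113/30 61/12
After step 3:
  3637/1080 4999/1200 10249/2160
  8323/2400 23881/6000 70913/14400
  3647/1080 7411/1800 3343/720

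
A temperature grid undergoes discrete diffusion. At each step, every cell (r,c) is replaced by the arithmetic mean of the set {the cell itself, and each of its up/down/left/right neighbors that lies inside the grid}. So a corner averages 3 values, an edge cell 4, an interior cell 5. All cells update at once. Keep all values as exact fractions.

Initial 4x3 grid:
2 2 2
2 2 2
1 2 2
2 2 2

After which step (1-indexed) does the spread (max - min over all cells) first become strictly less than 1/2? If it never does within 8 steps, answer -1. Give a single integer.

Answer: 1

Derivation:
Step 1: max=2, min=5/3, spread=1/3
  -> spread < 1/2 first at step 1
Step 2: max=2, min=209/120, spread=31/120
Step 3: max=2, min=1949/1080, spread=211/1080
Step 4: max=3553/1800, min=199103/108000, spread=14077/108000
Step 5: max=212317/108000, min=1803593/972000, spread=5363/48600
Step 6: max=117131/60000, min=54579191/29160000, spread=93859/1166400
Step 7: max=189063533/97200000, min=3288925519/1749600000, spread=4568723/69984000
Step 8: max=5650381111/2916000000, min=198171564371/104976000000, spread=8387449/167961600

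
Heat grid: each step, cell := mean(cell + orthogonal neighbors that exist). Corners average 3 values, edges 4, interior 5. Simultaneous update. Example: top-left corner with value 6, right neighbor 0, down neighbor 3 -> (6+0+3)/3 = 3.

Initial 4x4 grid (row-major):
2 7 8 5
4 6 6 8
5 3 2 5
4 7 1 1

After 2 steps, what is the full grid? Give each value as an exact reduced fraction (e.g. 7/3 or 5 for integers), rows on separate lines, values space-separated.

Answer: 43/9 1307/240 101/16 13/2
1067/240 129/25 271/50 23/4
1091/240 419/100 83/20 59/15
157/36 493/120 367/120 109/36

Derivation:
After step 1:
  13/3 23/4 13/2 7
  17/4 26/5 6 6
  4 23/5 17/5 4
  16/3 15/4 11/4 7/3
After step 2:
  43/9 1307/240 101/16 13/2
  1067/240 129/25 271/50 23/4
  1091/240 419/100 83/20 59/15
  157/36 493/120 367/120 109/36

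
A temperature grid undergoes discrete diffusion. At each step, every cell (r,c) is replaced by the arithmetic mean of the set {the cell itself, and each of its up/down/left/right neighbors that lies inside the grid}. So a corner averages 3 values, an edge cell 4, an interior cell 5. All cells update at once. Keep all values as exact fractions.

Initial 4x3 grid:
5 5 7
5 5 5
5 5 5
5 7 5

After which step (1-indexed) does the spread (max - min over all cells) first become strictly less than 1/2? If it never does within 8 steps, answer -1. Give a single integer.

Step 1: max=17/3, min=5, spread=2/3
Step 2: max=667/120, min=5, spread=67/120
Step 3: max=2941/540, min=371/72, spread=317/1080
  -> spread < 1/2 first at step 3
Step 4: max=2329051/432000, min=31123/6000, spread=17639/86400
Step 5: max=20916641/3888000, min=6770087/1296000, spread=30319/194400
Step 6: max=1249352959/233280000, min=408226853/77760000, spread=61681/583200
Step 7: max=74863826981/13996800000, min=302878567/57600000, spread=1580419/17496000
Step 8: max=4482446194879/839808000000, min=1475328014293/279936000000, spread=7057769/104976000

Answer: 3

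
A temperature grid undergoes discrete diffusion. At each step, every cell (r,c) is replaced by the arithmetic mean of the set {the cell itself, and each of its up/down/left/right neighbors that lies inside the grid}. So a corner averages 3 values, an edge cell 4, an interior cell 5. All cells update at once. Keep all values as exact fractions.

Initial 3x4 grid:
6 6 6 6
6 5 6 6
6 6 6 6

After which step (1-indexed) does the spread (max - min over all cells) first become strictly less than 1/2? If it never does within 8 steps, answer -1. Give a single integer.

Step 1: max=6, min=23/4, spread=1/4
  -> spread < 1/2 first at step 1
Step 2: max=6, min=577/100, spread=23/100
Step 3: max=2387/400, min=27989/4800, spread=131/960
Step 4: max=42809/7200, min=252649/43200, spread=841/8640
Step 5: max=8546627/1440000, min=101137949/17280000, spread=56863/691200
Step 6: max=76770457/12960000, min=911585659/155520000, spread=386393/6220800
Step 7: max=30683641187/5184000000, min=364854276869/62208000000, spread=26795339/497664000
Step 8: max=1839153850333/311040000000, min=21911064285871/3732480000000, spread=254051069/5971968000

Answer: 1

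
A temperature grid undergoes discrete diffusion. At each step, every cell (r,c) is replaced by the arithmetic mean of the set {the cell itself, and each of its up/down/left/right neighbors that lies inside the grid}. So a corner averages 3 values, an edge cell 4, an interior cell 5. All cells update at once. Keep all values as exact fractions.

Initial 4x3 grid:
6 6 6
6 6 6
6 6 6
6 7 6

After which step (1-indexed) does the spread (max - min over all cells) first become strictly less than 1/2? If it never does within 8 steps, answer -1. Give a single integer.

Step 1: max=19/3, min=6, spread=1/3
  -> spread < 1/2 first at step 1
Step 2: max=1507/240, min=6, spread=67/240
Step 3: max=13397/2160, min=6, spread=437/2160
Step 4: max=5341531/864000, min=6009/1000, spread=29951/172800
Step 5: max=47871821/7776000, min=20329/3375, spread=206761/1555200
Step 6: max=19118595571/3110400000, min=32565671/5400000, spread=14430763/124416000
Step 7: max=1144851741689/186624000000, min=2609652727/432000000, spread=139854109/1492992000
Step 8: max=68607111890251/11197440000000, min=235131228977/38880000000, spread=7114543559/89579520000

Answer: 1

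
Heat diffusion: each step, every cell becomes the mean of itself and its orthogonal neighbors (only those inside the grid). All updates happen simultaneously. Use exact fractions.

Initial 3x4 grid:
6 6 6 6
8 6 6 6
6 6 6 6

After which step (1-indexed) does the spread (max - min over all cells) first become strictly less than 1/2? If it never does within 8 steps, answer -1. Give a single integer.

Answer: 3

Derivation:
Step 1: max=20/3, min=6, spread=2/3
Step 2: max=787/120, min=6, spread=67/120
Step 3: max=6917/1080, min=6, spread=437/1080
  -> spread < 1/2 first at step 3
Step 4: max=2749531/432000, min=3009/500, spread=29951/86400
Step 5: max=24543821/3888000, min=20408/3375, spread=206761/777600
Step 6: max=9787395571/1555200000, min=16365671/2700000, spread=14430763/62208000
Step 7: max=584979741689/93312000000, min=1313652727/216000000, spread=139854109/746496000
Step 8: max=35014791890251/5598720000000, min=118491228977/19440000000, spread=7114543559/44789760000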